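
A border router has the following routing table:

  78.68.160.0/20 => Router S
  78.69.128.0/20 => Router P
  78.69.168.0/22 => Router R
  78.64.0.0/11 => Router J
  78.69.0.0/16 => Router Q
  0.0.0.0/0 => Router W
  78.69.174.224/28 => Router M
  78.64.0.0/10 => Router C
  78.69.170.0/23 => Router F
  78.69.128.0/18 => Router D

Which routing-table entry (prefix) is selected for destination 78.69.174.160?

78.69.128.0/18

Entries matching 78.69.174.160:
  0.0.0.0/0 (default, matches everything)
  78.64.0.0/10 (78.64.0.0 - 78.127.255.255)
  78.64.0.0/11 (78.64.0.0 - 78.95.255.255)
  78.69.0.0/16 (78.69.0.0 - 78.69.255.255)
  78.69.128.0/18 (78.69.128.0 - 78.69.191.255)
Most specific is 78.69.128.0/18.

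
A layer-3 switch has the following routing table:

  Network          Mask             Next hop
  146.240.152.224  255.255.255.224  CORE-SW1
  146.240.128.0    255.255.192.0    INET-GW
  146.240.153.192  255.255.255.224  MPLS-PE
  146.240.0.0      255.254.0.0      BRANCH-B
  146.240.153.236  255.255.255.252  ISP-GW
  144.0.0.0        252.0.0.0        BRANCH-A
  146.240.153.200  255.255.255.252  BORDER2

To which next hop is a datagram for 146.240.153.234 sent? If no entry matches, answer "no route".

INET-GW

Routes whose prefix contains 146.240.153.234:
  144.0.0.0/6 (144.0.0.0 - 147.255.255.255) -> BRANCH-A
  146.240.0.0/15 (146.240.0.0 - 146.241.255.255) -> BRANCH-B
  146.240.128.0/18 (146.240.128.0 - 146.240.191.255) -> INET-GW
More-specific entries that do NOT match:
  146.240.153.236/30 (146.240.153.236 - 146.240.153.239) does not contain 146.240.153.234
  146.240.153.200/30 (146.240.153.200 - 146.240.153.203) does not contain 146.240.153.234
  146.240.152.224/27 (146.240.152.224 - 146.240.152.255) does not contain 146.240.153.234
  146.240.153.192/27 (146.240.153.192 - 146.240.153.223) does not contain 146.240.153.234
Longest matching prefix is /18 -> next hop INET-GW.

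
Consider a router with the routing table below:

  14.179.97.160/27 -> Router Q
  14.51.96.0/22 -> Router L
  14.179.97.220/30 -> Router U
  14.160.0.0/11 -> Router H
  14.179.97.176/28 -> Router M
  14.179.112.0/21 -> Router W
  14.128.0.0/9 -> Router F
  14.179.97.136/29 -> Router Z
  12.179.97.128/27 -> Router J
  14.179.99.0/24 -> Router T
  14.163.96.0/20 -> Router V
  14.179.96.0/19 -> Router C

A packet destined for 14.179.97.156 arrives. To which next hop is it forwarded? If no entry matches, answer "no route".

Routes whose prefix contains 14.179.97.156:
  14.128.0.0/9 (14.128.0.0 - 14.255.255.255) -> Router F
  14.160.0.0/11 (14.160.0.0 - 14.191.255.255) -> Router H
  14.179.96.0/19 (14.179.96.0 - 14.179.127.255) -> Router C
More-specific entries that do NOT match:
  14.179.97.220/30 (14.179.97.220 - 14.179.97.223) does not contain 14.179.97.156
  14.179.97.136/29 (14.179.97.136 - 14.179.97.143) does not contain 14.179.97.156
  14.179.97.176/28 (14.179.97.176 - 14.179.97.191) does not contain 14.179.97.156
  14.179.97.160/27 (14.179.97.160 - 14.179.97.191) does not contain 14.179.97.156
  12.179.97.128/27 (12.179.97.128 - 12.179.97.159) does not contain 14.179.97.156
  14.179.99.0/24 (14.179.99.0 - 14.179.99.255) does not contain 14.179.97.156
  14.51.96.0/22 (14.51.96.0 - 14.51.99.255) does not contain 14.179.97.156
  14.179.112.0/21 (14.179.112.0 - 14.179.119.255) does not contain 14.179.97.156
  14.163.96.0/20 (14.163.96.0 - 14.163.111.255) does not contain 14.179.97.156
Longest matching prefix is /19 -> next hop Router C.

Router C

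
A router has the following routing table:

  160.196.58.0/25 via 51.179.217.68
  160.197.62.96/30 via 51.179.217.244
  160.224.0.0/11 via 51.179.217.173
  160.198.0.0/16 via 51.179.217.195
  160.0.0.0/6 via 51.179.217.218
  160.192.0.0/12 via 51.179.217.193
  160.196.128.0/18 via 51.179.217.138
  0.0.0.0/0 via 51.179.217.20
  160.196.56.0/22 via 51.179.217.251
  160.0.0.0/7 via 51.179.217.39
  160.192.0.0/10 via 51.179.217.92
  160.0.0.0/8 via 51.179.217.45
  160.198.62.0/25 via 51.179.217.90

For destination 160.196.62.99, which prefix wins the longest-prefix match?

160.192.0.0/12

Entries matching 160.196.62.99:
  0.0.0.0/0 (default, matches everything)
  160.0.0.0/6 (160.0.0.0 - 163.255.255.255)
  160.0.0.0/7 (160.0.0.0 - 161.255.255.255)
  160.0.0.0/8 (160.0.0.0 - 160.255.255.255)
  160.192.0.0/10 (160.192.0.0 - 160.255.255.255)
  160.192.0.0/12 (160.192.0.0 - 160.207.255.255)
Most specific is 160.192.0.0/12.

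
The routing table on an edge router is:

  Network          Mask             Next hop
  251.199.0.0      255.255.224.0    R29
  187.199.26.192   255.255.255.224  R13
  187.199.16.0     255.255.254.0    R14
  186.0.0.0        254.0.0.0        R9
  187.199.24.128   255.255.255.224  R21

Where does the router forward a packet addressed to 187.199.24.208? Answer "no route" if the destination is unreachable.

Routes whose prefix contains 187.199.24.208:
  186.0.0.0/7 (186.0.0.0 - 187.255.255.255) -> R9
More-specific entries that do NOT match:
  187.199.26.192/27 (187.199.26.192 - 187.199.26.223) does not contain 187.199.24.208
  187.199.24.128/27 (187.199.24.128 - 187.199.24.159) does not contain 187.199.24.208
  187.199.16.0/23 (187.199.16.0 - 187.199.17.255) does not contain 187.199.24.208
  251.199.0.0/19 (251.199.0.0 - 251.199.31.255) does not contain 187.199.24.208
Longest matching prefix is /7 -> next hop R9.

R9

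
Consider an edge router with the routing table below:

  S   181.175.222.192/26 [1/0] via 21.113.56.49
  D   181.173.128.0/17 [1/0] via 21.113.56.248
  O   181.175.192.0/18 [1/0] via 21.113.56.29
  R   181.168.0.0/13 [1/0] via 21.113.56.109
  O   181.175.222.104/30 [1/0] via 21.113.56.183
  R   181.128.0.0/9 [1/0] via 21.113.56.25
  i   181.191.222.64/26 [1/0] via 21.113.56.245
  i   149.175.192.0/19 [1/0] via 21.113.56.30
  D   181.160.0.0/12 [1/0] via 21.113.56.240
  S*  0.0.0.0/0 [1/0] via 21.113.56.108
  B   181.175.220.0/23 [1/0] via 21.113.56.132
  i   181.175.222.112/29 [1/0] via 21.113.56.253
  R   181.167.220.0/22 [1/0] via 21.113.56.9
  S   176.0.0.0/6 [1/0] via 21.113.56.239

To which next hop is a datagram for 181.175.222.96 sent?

Routes whose prefix contains 181.175.222.96:
  0.0.0.0/0 (default, matches everything) -> 21.113.56.108
  181.128.0.0/9 (181.128.0.0 - 181.255.255.255) -> 21.113.56.25
  181.160.0.0/12 (181.160.0.0 - 181.175.255.255) -> 21.113.56.240
  181.168.0.0/13 (181.168.0.0 - 181.175.255.255) -> 21.113.56.109
  181.175.192.0/18 (181.175.192.0 - 181.175.255.255) -> 21.113.56.29
More-specific entries that do NOT match:
  181.175.222.104/30 (181.175.222.104 - 181.175.222.107) does not contain 181.175.222.96
  181.175.222.112/29 (181.175.222.112 - 181.175.222.119) does not contain 181.175.222.96
  181.175.222.192/26 (181.175.222.192 - 181.175.222.255) does not contain 181.175.222.96
  181.191.222.64/26 (181.191.222.64 - 181.191.222.127) does not contain 181.175.222.96
  181.175.220.0/23 (181.175.220.0 - 181.175.221.255) does not contain 181.175.222.96
  181.167.220.0/22 (181.167.220.0 - 181.167.223.255) does not contain 181.175.222.96
  149.175.192.0/19 (149.175.192.0 - 149.175.223.255) does not contain 181.175.222.96
Longest matching prefix is /18 -> next hop 21.113.56.29.

21.113.56.29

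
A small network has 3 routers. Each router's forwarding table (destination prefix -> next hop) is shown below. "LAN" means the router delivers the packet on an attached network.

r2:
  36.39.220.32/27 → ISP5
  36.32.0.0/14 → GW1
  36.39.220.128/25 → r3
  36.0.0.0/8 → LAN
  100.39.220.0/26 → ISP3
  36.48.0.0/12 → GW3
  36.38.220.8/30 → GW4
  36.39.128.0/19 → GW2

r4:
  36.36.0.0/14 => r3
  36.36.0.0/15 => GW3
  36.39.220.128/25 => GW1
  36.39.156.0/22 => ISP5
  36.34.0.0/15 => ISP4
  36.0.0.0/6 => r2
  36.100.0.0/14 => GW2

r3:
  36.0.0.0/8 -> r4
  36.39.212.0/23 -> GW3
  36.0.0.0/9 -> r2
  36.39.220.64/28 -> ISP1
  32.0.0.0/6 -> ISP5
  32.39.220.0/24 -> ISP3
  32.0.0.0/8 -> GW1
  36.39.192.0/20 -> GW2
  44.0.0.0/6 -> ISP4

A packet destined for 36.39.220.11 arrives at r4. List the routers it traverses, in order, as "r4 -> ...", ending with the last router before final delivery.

At r4: longest match for 36.39.220.11 is 36.36.0.0/14 -> r3
At r3: longest match for 36.39.220.11 is 36.0.0.0/9 -> r2
At r2: longest match for 36.39.220.11 is 36.0.0.0/8 -> LAN

r4 -> r3 -> r2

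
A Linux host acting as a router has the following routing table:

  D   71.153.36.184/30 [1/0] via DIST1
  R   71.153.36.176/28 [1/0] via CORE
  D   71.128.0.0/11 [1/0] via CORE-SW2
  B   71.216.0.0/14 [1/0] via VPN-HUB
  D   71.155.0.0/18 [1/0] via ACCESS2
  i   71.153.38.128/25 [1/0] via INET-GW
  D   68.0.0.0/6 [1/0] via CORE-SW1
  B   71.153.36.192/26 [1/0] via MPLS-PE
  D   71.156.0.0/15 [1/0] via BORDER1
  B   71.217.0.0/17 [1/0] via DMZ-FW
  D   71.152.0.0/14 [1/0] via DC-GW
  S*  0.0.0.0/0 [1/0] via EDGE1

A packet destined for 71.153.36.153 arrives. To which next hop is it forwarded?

DC-GW

Routes whose prefix contains 71.153.36.153:
  0.0.0.0/0 (default, matches everything) -> EDGE1
  68.0.0.0/6 (68.0.0.0 - 71.255.255.255) -> CORE-SW1
  71.128.0.0/11 (71.128.0.0 - 71.159.255.255) -> CORE-SW2
  71.152.0.0/14 (71.152.0.0 - 71.155.255.255) -> DC-GW
More-specific entries that do NOT match:
  71.153.36.184/30 (71.153.36.184 - 71.153.36.187) does not contain 71.153.36.153
  71.153.36.176/28 (71.153.36.176 - 71.153.36.191) does not contain 71.153.36.153
  71.153.36.192/26 (71.153.36.192 - 71.153.36.255) does not contain 71.153.36.153
  71.153.38.128/25 (71.153.38.128 - 71.153.38.255) does not contain 71.153.36.153
  71.155.0.0/18 (71.155.0.0 - 71.155.63.255) does not contain 71.153.36.153
  71.217.0.0/17 (71.217.0.0 - 71.217.127.255) does not contain 71.153.36.153
  71.156.0.0/15 (71.156.0.0 - 71.157.255.255) does not contain 71.153.36.153
Longest matching prefix is /14 -> next hop DC-GW.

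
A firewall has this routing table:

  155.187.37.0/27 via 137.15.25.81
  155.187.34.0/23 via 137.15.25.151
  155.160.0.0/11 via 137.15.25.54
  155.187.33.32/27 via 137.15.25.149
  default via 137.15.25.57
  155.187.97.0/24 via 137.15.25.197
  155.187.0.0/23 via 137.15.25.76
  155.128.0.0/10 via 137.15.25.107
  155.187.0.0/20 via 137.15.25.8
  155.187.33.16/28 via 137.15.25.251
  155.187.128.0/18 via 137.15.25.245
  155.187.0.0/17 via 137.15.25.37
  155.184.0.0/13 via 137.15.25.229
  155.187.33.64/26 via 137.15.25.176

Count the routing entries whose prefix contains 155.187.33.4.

5

Prefixes containing 155.187.33.4:
  0.0.0.0/0 (default, matches everything)
  155.128.0.0/10 (155.128.0.0 - 155.191.255.255)
  155.160.0.0/11 (155.160.0.0 - 155.191.255.255)
  155.184.0.0/13 (155.184.0.0 - 155.191.255.255)
  155.187.0.0/17 (155.187.0.0 - 155.187.127.255)
Total matching entries: 5.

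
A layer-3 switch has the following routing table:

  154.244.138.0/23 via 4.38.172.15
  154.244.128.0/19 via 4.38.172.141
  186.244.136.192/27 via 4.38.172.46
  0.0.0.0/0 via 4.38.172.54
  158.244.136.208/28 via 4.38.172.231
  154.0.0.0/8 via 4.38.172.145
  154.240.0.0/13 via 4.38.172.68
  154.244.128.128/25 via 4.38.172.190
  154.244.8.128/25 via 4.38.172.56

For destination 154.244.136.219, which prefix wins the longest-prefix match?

Entries matching 154.244.136.219:
  0.0.0.0/0 (default, matches everything)
  154.0.0.0/8 (154.0.0.0 - 154.255.255.255)
  154.240.0.0/13 (154.240.0.0 - 154.247.255.255)
  154.244.128.0/19 (154.244.128.0 - 154.244.159.255)
Most specific is 154.244.128.0/19.

154.244.128.0/19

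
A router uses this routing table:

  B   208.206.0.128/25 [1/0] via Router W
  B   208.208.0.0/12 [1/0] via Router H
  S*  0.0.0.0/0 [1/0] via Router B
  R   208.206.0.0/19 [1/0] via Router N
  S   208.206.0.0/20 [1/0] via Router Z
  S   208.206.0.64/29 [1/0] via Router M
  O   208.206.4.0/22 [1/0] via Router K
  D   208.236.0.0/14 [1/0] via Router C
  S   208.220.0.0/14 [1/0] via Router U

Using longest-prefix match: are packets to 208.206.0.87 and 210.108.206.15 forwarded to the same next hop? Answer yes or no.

208.206.0.87: longest match 208.206.0.0/20 -> Router Z
210.108.206.15: longest match 0.0.0.0/0 -> Router B

no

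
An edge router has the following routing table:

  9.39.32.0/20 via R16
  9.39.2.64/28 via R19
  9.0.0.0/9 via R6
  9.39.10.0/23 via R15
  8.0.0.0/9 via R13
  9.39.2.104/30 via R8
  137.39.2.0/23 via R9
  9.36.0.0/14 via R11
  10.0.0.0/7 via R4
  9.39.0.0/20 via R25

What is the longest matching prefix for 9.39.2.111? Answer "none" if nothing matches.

9.39.0.0/20

Entries matching 9.39.2.111:
  9.0.0.0/9 (9.0.0.0 - 9.127.255.255)
  9.36.0.0/14 (9.36.0.0 - 9.39.255.255)
  9.39.0.0/20 (9.39.0.0 - 9.39.15.255)
Most specific is 9.39.0.0/20.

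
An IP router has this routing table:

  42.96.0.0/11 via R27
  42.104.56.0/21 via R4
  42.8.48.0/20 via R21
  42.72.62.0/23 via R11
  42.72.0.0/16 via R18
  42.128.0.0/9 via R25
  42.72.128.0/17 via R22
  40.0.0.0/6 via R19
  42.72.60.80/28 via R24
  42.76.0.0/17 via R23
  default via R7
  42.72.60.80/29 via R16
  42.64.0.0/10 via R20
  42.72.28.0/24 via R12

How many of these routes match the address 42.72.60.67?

4

Prefixes containing 42.72.60.67:
  0.0.0.0/0 (default, matches everything)
  40.0.0.0/6 (40.0.0.0 - 43.255.255.255)
  42.64.0.0/10 (42.64.0.0 - 42.127.255.255)
  42.72.0.0/16 (42.72.0.0 - 42.72.255.255)
Total matching entries: 4.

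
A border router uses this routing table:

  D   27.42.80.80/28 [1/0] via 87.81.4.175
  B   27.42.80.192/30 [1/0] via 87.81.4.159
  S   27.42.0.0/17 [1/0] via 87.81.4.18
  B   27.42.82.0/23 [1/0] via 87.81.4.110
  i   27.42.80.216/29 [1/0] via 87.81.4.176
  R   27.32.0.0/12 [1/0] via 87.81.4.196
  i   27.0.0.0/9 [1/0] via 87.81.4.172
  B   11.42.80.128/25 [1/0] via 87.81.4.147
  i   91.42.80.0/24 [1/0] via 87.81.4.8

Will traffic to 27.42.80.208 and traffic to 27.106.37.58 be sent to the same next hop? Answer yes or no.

27.42.80.208: longest match 27.42.0.0/17 -> 87.81.4.18
27.106.37.58: longest match 27.0.0.0/9 -> 87.81.4.172

no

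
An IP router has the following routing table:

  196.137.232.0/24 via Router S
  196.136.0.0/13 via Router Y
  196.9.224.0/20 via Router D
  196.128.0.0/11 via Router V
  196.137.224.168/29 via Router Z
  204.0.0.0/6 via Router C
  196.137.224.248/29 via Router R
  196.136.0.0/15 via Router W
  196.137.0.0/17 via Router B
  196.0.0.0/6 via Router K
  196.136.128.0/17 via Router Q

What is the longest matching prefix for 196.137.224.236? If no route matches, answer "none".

Entries matching 196.137.224.236:
  196.0.0.0/6 (196.0.0.0 - 199.255.255.255)
  196.128.0.0/11 (196.128.0.0 - 196.159.255.255)
  196.136.0.0/13 (196.136.0.0 - 196.143.255.255)
  196.136.0.0/15 (196.136.0.0 - 196.137.255.255)
Most specific is 196.136.0.0/15.

196.136.0.0/15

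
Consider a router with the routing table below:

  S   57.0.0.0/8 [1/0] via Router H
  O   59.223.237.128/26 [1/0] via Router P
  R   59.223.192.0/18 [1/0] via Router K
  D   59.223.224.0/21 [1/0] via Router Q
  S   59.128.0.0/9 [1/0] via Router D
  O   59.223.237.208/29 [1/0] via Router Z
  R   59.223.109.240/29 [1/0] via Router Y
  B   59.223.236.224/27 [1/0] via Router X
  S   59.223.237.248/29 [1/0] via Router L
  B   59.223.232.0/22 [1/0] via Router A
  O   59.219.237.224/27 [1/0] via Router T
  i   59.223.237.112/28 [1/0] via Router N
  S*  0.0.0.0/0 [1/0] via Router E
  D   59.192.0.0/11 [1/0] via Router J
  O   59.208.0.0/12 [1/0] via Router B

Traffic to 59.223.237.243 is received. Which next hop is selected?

Routes whose prefix contains 59.223.237.243:
  0.0.0.0/0 (default, matches everything) -> Router E
  59.128.0.0/9 (59.128.0.0 - 59.255.255.255) -> Router D
  59.192.0.0/11 (59.192.0.0 - 59.223.255.255) -> Router J
  59.208.0.0/12 (59.208.0.0 - 59.223.255.255) -> Router B
  59.223.192.0/18 (59.223.192.0 - 59.223.255.255) -> Router K
More-specific entries that do NOT match:
  59.223.237.208/29 (59.223.237.208 - 59.223.237.215) does not contain 59.223.237.243
  59.223.109.240/29 (59.223.109.240 - 59.223.109.247) does not contain 59.223.237.243
  59.223.237.248/29 (59.223.237.248 - 59.223.237.255) does not contain 59.223.237.243
  59.223.237.112/28 (59.223.237.112 - 59.223.237.127) does not contain 59.223.237.243
  59.223.236.224/27 (59.223.236.224 - 59.223.236.255) does not contain 59.223.237.243
  59.219.237.224/27 (59.219.237.224 - 59.219.237.255) does not contain 59.223.237.243
  59.223.237.128/26 (59.223.237.128 - 59.223.237.191) does not contain 59.223.237.243
  59.223.232.0/22 (59.223.232.0 - 59.223.235.255) does not contain 59.223.237.243
  59.223.224.0/21 (59.223.224.0 - 59.223.231.255) does not contain 59.223.237.243
Longest matching prefix is /18 -> next hop Router K.

Router K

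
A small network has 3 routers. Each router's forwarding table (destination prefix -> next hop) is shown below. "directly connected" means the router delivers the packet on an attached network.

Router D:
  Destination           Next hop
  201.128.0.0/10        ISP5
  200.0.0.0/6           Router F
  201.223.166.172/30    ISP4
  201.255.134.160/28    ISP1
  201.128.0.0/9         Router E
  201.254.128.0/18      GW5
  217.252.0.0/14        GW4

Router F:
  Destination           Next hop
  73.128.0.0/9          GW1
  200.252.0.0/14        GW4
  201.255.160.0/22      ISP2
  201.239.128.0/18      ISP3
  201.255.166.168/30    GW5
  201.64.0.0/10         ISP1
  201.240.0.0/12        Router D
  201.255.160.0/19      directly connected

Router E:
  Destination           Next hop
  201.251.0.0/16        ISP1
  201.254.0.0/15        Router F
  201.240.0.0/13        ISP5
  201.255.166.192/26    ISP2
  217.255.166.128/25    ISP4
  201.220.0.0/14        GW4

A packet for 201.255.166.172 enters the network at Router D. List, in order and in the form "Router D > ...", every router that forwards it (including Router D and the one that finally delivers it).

Router D > Router E > Router F

At Router D: longest match for 201.255.166.172 is 201.128.0.0/9 -> Router E
At Router E: longest match for 201.255.166.172 is 201.254.0.0/15 -> Router F
At Router F: longest match for 201.255.166.172 is 201.255.160.0/19 -> directly connected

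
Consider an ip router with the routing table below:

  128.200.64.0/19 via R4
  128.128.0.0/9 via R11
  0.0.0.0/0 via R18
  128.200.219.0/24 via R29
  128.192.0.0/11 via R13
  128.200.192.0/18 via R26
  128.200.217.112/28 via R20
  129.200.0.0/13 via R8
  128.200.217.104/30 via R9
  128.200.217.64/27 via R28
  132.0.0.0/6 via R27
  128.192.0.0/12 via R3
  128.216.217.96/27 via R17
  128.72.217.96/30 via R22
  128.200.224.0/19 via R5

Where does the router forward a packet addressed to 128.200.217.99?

R26

Routes whose prefix contains 128.200.217.99:
  0.0.0.0/0 (default, matches everything) -> R18
  128.128.0.0/9 (128.128.0.0 - 128.255.255.255) -> R11
  128.192.0.0/11 (128.192.0.0 - 128.223.255.255) -> R13
  128.192.0.0/12 (128.192.0.0 - 128.207.255.255) -> R3
  128.200.192.0/18 (128.200.192.0 - 128.200.255.255) -> R26
More-specific entries that do NOT match:
  128.200.217.104/30 (128.200.217.104 - 128.200.217.107) does not contain 128.200.217.99
  128.72.217.96/30 (128.72.217.96 - 128.72.217.99) does not contain 128.200.217.99
  128.200.217.112/28 (128.200.217.112 - 128.200.217.127) does not contain 128.200.217.99
  128.200.217.64/27 (128.200.217.64 - 128.200.217.95) does not contain 128.200.217.99
  128.216.217.96/27 (128.216.217.96 - 128.216.217.127) does not contain 128.200.217.99
  128.200.219.0/24 (128.200.219.0 - 128.200.219.255) does not contain 128.200.217.99
  128.200.64.0/19 (128.200.64.0 - 128.200.95.255) does not contain 128.200.217.99
  128.200.224.0/19 (128.200.224.0 - 128.200.255.255) does not contain 128.200.217.99
Longest matching prefix is /18 -> next hop R26.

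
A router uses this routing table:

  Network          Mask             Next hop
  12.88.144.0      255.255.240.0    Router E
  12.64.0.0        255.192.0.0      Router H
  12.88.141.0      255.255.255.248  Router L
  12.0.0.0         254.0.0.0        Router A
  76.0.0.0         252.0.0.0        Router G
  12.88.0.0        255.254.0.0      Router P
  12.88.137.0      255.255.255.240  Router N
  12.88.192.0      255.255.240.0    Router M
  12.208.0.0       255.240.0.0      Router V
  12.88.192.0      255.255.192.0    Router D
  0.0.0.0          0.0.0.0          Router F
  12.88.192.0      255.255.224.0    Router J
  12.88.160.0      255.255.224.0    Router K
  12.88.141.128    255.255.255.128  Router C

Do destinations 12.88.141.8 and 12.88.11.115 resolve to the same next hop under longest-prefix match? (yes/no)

12.88.141.8: longest match 12.88.0.0/15 -> Router P
12.88.11.115: longest match 12.88.0.0/15 -> Router P

yes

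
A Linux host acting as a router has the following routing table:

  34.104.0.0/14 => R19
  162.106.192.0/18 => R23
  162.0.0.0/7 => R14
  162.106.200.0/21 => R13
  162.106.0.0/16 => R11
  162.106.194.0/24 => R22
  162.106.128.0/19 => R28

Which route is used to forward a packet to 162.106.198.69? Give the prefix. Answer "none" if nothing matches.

Entries matching 162.106.198.69:
  162.0.0.0/7 (162.0.0.0 - 163.255.255.255)
  162.106.0.0/16 (162.106.0.0 - 162.106.255.255)
  162.106.192.0/18 (162.106.192.0 - 162.106.255.255)
Most specific is 162.106.192.0/18.

162.106.192.0/18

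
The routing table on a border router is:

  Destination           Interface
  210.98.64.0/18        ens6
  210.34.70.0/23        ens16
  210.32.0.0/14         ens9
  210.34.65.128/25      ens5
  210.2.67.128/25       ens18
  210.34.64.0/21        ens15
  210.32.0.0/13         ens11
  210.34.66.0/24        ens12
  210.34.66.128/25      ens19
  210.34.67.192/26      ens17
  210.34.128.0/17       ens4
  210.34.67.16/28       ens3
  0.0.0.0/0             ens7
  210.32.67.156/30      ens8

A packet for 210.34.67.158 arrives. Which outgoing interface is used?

Routes whose prefix contains 210.34.67.158:
  0.0.0.0/0 (default, matches everything) -> ens7
  210.32.0.0/13 (210.32.0.0 - 210.39.255.255) -> ens11
  210.32.0.0/14 (210.32.0.0 - 210.35.255.255) -> ens9
  210.34.64.0/21 (210.34.64.0 - 210.34.71.255) -> ens15
More-specific entries that do NOT match:
  210.32.67.156/30 (210.32.67.156 - 210.32.67.159) does not contain 210.34.67.158
  210.34.67.16/28 (210.34.67.16 - 210.34.67.31) does not contain 210.34.67.158
  210.34.67.192/26 (210.34.67.192 - 210.34.67.255) does not contain 210.34.67.158
  210.34.65.128/25 (210.34.65.128 - 210.34.65.255) does not contain 210.34.67.158
  210.2.67.128/25 (210.2.67.128 - 210.2.67.255) does not contain 210.34.67.158
  210.34.66.128/25 (210.34.66.128 - 210.34.66.255) does not contain 210.34.67.158
  210.34.66.0/24 (210.34.66.0 - 210.34.66.255) does not contain 210.34.67.158
  210.34.70.0/23 (210.34.70.0 - 210.34.71.255) does not contain 210.34.67.158
Longest matching prefix is /21 -> interface ens15.

ens15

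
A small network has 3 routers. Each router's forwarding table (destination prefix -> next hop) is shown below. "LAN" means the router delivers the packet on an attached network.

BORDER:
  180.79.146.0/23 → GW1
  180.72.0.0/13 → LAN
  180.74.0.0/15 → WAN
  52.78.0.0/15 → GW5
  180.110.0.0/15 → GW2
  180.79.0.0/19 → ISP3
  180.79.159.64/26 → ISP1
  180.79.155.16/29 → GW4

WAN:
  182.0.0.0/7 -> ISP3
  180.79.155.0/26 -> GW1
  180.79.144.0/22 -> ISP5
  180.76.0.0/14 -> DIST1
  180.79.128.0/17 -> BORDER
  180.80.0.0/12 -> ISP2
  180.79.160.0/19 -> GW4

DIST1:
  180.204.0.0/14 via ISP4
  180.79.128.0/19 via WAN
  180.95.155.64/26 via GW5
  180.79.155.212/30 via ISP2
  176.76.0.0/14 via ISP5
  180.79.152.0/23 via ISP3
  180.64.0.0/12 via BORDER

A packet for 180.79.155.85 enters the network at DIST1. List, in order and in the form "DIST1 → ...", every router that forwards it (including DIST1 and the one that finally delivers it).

DIST1 → WAN → BORDER

At DIST1: longest match for 180.79.155.85 is 180.79.128.0/19 -> WAN
At WAN: longest match for 180.79.155.85 is 180.79.128.0/17 -> BORDER
At BORDER: longest match for 180.79.155.85 is 180.72.0.0/13 -> LAN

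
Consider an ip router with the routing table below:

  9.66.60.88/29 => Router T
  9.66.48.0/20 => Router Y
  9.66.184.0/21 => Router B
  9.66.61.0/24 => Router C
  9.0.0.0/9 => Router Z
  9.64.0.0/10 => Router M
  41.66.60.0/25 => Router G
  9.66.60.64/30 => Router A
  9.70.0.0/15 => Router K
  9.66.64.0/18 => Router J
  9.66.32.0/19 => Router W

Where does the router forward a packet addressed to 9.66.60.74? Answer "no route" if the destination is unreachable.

Routes whose prefix contains 9.66.60.74:
  9.0.0.0/9 (9.0.0.0 - 9.127.255.255) -> Router Z
  9.64.0.0/10 (9.64.0.0 - 9.127.255.255) -> Router M
  9.66.32.0/19 (9.66.32.0 - 9.66.63.255) -> Router W
  9.66.48.0/20 (9.66.48.0 - 9.66.63.255) -> Router Y
More-specific entries that do NOT match:
  9.66.60.64/30 (9.66.60.64 - 9.66.60.67) does not contain 9.66.60.74
  9.66.60.88/29 (9.66.60.88 - 9.66.60.95) does not contain 9.66.60.74
  41.66.60.0/25 (41.66.60.0 - 41.66.60.127) does not contain 9.66.60.74
  9.66.61.0/24 (9.66.61.0 - 9.66.61.255) does not contain 9.66.60.74
  9.66.184.0/21 (9.66.184.0 - 9.66.191.255) does not contain 9.66.60.74
Longest matching prefix is /20 -> next hop Router Y.

Router Y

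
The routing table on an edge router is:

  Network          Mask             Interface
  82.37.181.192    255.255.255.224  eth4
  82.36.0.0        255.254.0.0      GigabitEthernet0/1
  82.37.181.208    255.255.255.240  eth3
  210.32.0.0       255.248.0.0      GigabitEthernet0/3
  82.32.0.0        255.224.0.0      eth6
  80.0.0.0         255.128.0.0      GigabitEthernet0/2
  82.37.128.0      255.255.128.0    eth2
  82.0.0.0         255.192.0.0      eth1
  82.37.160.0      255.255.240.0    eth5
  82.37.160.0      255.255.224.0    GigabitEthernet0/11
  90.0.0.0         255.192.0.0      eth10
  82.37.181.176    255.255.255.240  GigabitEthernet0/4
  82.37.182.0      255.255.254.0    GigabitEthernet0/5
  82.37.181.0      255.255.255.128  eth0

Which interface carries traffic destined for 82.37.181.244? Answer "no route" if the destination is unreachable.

Routes whose prefix contains 82.37.181.244:
  82.0.0.0/10 (82.0.0.0 - 82.63.255.255) -> eth1
  82.32.0.0/11 (82.32.0.0 - 82.63.255.255) -> eth6
  82.36.0.0/15 (82.36.0.0 - 82.37.255.255) -> GigabitEthernet0/1
  82.37.128.0/17 (82.37.128.0 - 82.37.255.255) -> eth2
  82.37.160.0/19 (82.37.160.0 - 82.37.191.255) -> GigabitEthernet0/11
More-specific entries that do NOT match:
  82.37.181.208/28 (82.37.181.208 - 82.37.181.223) does not contain 82.37.181.244
  82.37.181.176/28 (82.37.181.176 - 82.37.181.191) does not contain 82.37.181.244
  82.37.181.192/27 (82.37.181.192 - 82.37.181.223) does not contain 82.37.181.244
  82.37.181.0/25 (82.37.181.0 - 82.37.181.127) does not contain 82.37.181.244
  82.37.182.0/23 (82.37.182.0 - 82.37.183.255) does not contain 82.37.181.244
  82.37.160.0/20 (82.37.160.0 - 82.37.175.255) does not contain 82.37.181.244
Longest matching prefix is /19 -> interface GigabitEthernet0/11.

GigabitEthernet0/11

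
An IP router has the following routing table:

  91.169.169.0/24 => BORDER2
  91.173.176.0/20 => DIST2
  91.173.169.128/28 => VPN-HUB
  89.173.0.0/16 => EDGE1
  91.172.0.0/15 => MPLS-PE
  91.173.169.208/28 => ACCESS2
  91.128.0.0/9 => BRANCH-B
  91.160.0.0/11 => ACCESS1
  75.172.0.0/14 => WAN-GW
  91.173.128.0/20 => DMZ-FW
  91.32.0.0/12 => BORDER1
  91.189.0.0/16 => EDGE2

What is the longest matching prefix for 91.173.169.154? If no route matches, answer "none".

91.172.0.0/15

Entries matching 91.173.169.154:
  91.128.0.0/9 (91.128.0.0 - 91.255.255.255)
  91.160.0.0/11 (91.160.0.0 - 91.191.255.255)
  91.172.0.0/15 (91.172.0.0 - 91.173.255.255)
Most specific is 91.172.0.0/15.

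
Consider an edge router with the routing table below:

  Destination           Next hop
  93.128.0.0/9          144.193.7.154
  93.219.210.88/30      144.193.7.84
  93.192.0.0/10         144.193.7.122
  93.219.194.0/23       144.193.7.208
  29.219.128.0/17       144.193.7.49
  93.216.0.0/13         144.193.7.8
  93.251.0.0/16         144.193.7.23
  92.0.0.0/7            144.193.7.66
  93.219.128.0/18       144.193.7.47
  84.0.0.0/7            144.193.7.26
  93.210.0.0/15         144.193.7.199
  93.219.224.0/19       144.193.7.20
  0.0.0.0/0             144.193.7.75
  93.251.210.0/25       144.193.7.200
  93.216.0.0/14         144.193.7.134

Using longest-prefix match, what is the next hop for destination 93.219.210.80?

Routes whose prefix contains 93.219.210.80:
  0.0.0.0/0 (default, matches everything) -> 144.193.7.75
  92.0.0.0/7 (92.0.0.0 - 93.255.255.255) -> 144.193.7.66
  93.128.0.0/9 (93.128.0.0 - 93.255.255.255) -> 144.193.7.154
  93.192.0.0/10 (93.192.0.0 - 93.255.255.255) -> 144.193.7.122
  93.216.0.0/13 (93.216.0.0 - 93.223.255.255) -> 144.193.7.8
  93.216.0.0/14 (93.216.0.0 - 93.219.255.255) -> 144.193.7.134
More-specific entries that do NOT match:
  93.219.210.88/30 (93.219.210.88 - 93.219.210.91) does not contain 93.219.210.80
  93.251.210.0/25 (93.251.210.0 - 93.251.210.127) does not contain 93.219.210.80
  93.219.194.0/23 (93.219.194.0 - 93.219.195.255) does not contain 93.219.210.80
  93.219.224.0/19 (93.219.224.0 - 93.219.255.255) does not contain 93.219.210.80
  93.219.128.0/18 (93.219.128.0 - 93.219.191.255) does not contain 93.219.210.80
  29.219.128.0/17 (29.219.128.0 - 29.219.255.255) does not contain 93.219.210.80
  93.251.0.0/16 (93.251.0.0 - 93.251.255.255) does not contain 93.219.210.80
  93.210.0.0/15 (93.210.0.0 - 93.211.255.255) does not contain 93.219.210.80
Longest matching prefix is /14 -> next hop 144.193.7.134.

144.193.7.134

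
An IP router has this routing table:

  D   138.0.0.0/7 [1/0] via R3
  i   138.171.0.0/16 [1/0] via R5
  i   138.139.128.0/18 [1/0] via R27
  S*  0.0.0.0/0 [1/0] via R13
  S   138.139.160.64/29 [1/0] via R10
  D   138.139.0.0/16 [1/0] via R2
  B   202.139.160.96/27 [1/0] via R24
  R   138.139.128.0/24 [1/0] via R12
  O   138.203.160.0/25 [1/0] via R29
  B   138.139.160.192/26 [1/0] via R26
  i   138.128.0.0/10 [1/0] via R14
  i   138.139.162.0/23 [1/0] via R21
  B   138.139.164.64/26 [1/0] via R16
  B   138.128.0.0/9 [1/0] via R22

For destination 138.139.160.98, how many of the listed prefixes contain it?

Prefixes containing 138.139.160.98:
  0.0.0.0/0 (default, matches everything)
  138.0.0.0/7 (138.0.0.0 - 139.255.255.255)
  138.128.0.0/9 (138.128.0.0 - 138.255.255.255)
  138.128.0.0/10 (138.128.0.0 - 138.191.255.255)
  138.139.0.0/16 (138.139.0.0 - 138.139.255.255)
  138.139.128.0/18 (138.139.128.0 - 138.139.191.255)
Total matching entries: 6.

6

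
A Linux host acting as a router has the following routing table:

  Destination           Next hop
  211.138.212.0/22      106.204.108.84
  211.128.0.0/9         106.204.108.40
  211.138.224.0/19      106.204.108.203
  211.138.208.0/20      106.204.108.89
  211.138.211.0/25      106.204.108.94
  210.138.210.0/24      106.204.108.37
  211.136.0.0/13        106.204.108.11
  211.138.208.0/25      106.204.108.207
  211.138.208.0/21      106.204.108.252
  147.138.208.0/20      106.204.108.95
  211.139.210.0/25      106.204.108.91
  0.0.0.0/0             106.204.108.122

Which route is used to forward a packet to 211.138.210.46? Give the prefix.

Entries matching 211.138.210.46:
  0.0.0.0/0 (default, matches everything)
  211.128.0.0/9 (211.128.0.0 - 211.255.255.255)
  211.136.0.0/13 (211.136.0.0 - 211.143.255.255)
  211.138.208.0/20 (211.138.208.0 - 211.138.223.255)
  211.138.208.0/21 (211.138.208.0 - 211.138.215.255)
Most specific is 211.138.208.0/21.

211.138.208.0/21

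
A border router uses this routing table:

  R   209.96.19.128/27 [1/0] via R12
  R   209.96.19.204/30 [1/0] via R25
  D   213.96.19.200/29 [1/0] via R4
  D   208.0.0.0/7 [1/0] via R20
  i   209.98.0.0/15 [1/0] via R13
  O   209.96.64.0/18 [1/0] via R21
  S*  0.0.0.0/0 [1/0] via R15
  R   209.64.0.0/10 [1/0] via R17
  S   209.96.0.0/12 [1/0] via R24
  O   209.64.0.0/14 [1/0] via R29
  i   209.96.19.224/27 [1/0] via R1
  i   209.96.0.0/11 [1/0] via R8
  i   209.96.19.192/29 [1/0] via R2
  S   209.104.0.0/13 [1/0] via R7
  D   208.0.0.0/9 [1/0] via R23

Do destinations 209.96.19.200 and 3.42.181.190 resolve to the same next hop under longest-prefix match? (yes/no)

209.96.19.200: longest match 209.96.0.0/12 -> R24
3.42.181.190: longest match 0.0.0.0/0 -> R15

no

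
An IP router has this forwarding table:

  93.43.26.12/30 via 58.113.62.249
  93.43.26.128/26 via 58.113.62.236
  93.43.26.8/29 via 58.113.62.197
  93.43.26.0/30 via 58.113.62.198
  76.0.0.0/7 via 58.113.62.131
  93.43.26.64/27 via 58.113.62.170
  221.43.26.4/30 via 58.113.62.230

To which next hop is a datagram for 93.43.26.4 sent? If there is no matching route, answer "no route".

No entry's prefix contains 93.43.26.4; there is no default route.

no route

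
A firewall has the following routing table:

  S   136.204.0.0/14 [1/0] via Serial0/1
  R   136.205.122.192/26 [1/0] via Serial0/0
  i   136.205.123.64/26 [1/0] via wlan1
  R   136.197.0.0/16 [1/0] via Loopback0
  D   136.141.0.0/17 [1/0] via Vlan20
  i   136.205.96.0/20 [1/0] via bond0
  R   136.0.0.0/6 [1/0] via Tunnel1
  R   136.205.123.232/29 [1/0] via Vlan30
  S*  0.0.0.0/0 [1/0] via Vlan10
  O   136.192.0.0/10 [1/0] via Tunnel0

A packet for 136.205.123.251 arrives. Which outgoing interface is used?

Serial0/1

Routes whose prefix contains 136.205.123.251:
  0.0.0.0/0 (default, matches everything) -> Vlan10
  136.0.0.0/6 (136.0.0.0 - 139.255.255.255) -> Tunnel1
  136.192.0.0/10 (136.192.0.0 - 136.255.255.255) -> Tunnel0
  136.204.0.0/14 (136.204.0.0 - 136.207.255.255) -> Serial0/1
More-specific entries that do NOT match:
  136.205.123.232/29 (136.205.123.232 - 136.205.123.239) does not contain 136.205.123.251
  136.205.122.192/26 (136.205.122.192 - 136.205.122.255) does not contain 136.205.123.251
  136.205.123.64/26 (136.205.123.64 - 136.205.123.127) does not contain 136.205.123.251
  136.205.96.0/20 (136.205.96.0 - 136.205.111.255) does not contain 136.205.123.251
  136.141.0.0/17 (136.141.0.0 - 136.141.127.255) does not contain 136.205.123.251
  136.197.0.0/16 (136.197.0.0 - 136.197.255.255) does not contain 136.205.123.251
Longest matching prefix is /14 -> interface Serial0/1.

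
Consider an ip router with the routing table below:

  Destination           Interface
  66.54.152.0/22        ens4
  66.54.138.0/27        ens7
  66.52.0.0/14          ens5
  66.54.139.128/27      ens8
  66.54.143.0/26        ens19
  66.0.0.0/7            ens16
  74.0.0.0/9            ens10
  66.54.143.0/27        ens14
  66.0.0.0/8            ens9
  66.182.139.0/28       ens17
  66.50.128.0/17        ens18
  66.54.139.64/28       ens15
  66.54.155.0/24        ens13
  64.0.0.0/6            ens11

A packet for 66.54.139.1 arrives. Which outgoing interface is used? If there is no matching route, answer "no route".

ens5

Routes whose prefix contains 66.54.139.1:
  64.0.0.0/6 (64.0.0.0 - 67.255.255.255) -> ens11
  66.0.0.0/7 (66.0.0.0 - 67.255.255.255) -> ens16
  66.0.0.0/8 (66.0.0.0 - 66.255.255.255) -> ens9
  66.52.0.0/14 (66.52.0.0 - 66.55.255.255) -> ens5
More-specific entries that do NOT match:
  66.182.139.0/28 (66.182.139.0 - 66.182.139.15) does not contain 66.54.139.1
  66.54.139.64/28 (66.54.139.64 - 66.54.139.79) does not contain 66.54.139.1
  66.54.138.0/27 (66.54.138.0 - 66.54.138.31) does not contain 66.54.139.1
  66.54.139.128/27 (66.54.139.128 - 66.54.139.159) does not contain 66.54.139.1
  66.54.143.0/27 (66.54.143.0 - 66.54.143.31) does not contain 66.54.139.1
  66.54.143.0/26 (66.54.143.0 - 66.54.143.63) does not contain 66.54.139.1
  66.54.155.0/24 (66.54.155.0 - 66.54.155.255) does not contain 66.54.139.1
  66.54.152.0/22 (66.54.152.0 - 66.54.155.255) does not contain 66.54.139.1
  66.50.128.0/17 (66.50.128.0 - 66.50.255.255) does not contain 66.54.139.1
Longest matching prefix is /14 -> interface ens5.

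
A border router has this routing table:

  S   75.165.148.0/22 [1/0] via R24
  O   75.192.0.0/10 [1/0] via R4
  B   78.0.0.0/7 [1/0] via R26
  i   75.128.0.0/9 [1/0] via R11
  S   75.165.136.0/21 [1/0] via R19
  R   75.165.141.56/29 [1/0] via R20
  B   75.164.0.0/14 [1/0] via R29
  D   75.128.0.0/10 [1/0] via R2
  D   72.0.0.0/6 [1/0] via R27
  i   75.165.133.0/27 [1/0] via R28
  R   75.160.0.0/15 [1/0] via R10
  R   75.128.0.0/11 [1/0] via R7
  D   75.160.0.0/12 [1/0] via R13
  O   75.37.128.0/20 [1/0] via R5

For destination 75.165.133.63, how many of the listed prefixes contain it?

Prefixes containing 75.165.133.63:
  72.0.0.0/6 (72.0.0.0 - 75.255.255.255)
  75.128.0.0/9 (75.128.0.0 - 75.255.255.255)
  75.128.0.0/10 (75.128.0.0 - 75.191.255.255)
  75.160.0.0/12 (75.160.0.0 - 75.175.255.255)
  75.164.0.0/14 (75.164.0.0 - 75.167.255.255)
Total matching entries: 5.

5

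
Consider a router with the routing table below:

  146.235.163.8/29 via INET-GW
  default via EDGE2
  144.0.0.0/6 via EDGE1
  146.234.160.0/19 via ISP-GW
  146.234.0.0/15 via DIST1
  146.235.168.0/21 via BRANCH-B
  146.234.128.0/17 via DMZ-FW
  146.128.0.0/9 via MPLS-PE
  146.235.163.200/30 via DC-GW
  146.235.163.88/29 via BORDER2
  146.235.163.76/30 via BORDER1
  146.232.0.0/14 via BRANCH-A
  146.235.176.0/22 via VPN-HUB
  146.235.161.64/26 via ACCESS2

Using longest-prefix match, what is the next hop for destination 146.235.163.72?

Routes whose prefix contains 146.235.163.72:
  0.0.0.0/0 (default, matches everything) -> EDGE2
  144.0.0.0/6 (144.0.0.0 - 147.255.255.255) -> EDGE1
  146.128.0.0/9 (146.128.0.0 - 146.255.255.255) -> MPLS-PE
  146.232.0.0/14 (146.232.0.0 - 146.235.255.255) -> BRANCH-A
  146.234.0.0/15 (146.234.0.0 - 146.235.255.255) -> DIST1
More-specific entries that do NOT match:
  146.235.163.200/30 (146.235.163.200 - 146.235.163.203) does not contain 146.235.163.72
  146.235.163.76/30 (146.235.163.76 - 146.235.163.79) does not contain 146.235.163.72
  146.235.163.8/29 (146.235.163.8 - 146.235.163.15) does not contain 146.235.163.72
  146.235.163.88/29 (146.235.163.88 - 146.235.163.95) does not contain 146.235.163.72
  146.235.161.64/26 (146.235.161.64 - 146.235.161.127) does not contain 146.235.163.72
  146.235.176.0/22 (146.235.176.0 - 146.235.179.255) does not contain 146.235.163.72
  146.235.168.0/21 (146.235.168.0 - 146.235.175.255) does not contain 146.235.163.72
  146.234.160.0/19 (146.234.160.0 - 146.234.191.255) does not contain 146.235.163.72
  146.234.128.0/17 (146.234.128.0 - 146.234.255.255) does not contain 146.235.163.72
Longest matching prefix is /15 -> next hop DIST1.

DIST1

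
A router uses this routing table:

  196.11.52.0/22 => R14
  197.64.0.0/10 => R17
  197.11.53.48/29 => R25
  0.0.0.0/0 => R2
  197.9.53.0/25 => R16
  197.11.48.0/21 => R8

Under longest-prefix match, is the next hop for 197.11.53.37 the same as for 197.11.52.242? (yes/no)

yes

197.11.53.37: longest match 197.11.48.0/21 -> R8
197.11.52.242: longest match 197.11.48.0/21 -> R8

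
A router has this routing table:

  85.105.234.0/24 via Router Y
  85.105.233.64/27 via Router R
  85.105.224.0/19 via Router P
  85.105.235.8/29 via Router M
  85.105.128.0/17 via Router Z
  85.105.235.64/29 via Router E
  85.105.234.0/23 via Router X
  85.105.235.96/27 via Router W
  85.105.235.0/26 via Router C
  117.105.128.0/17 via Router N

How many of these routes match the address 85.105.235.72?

Prefixes containing 85.105.235.72:
  85.105.128.0/17 (85.105.128.0 - 85.105.255.255)
  85.105.224.0/19 (85.105.224.0 - 85.105.255.255)
  85.105.234.0/23 (85.105.234.0 - 85.105.235.255)
Total matching entries: 3.

3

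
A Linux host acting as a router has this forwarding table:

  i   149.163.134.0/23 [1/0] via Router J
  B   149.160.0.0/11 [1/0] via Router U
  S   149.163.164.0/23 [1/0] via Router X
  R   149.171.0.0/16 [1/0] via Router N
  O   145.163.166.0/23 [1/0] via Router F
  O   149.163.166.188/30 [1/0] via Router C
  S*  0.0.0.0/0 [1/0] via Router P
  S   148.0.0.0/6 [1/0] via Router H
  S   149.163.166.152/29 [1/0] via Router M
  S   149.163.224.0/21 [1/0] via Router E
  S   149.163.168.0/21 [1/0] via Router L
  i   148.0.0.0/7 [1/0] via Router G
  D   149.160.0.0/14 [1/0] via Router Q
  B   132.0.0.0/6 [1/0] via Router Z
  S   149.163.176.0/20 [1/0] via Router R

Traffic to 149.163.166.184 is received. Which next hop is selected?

Router Q

Routes whose prefix contains 149.163.166.184:
  0.0.0.0/0 (default, matches everything) -> Router P
  148.0.0.0/6 (148.0.0.0 - 151.255.255.255) -> Router H
  148.0.0.0/7 (148.0.0.0 - 149.255.255.255) -> Router G
  149.160.0.0/11 (149.160.0.0 - 149.191.255.255) -> Router U
  149.160.0.0/14 (149.160.0.0 - 149.163.255.255) -> Router Q
More-specific entries that do NOT match:
  149.163.166.188/30 (149.163.166.188 - 149.163.166.191) does not contain 149.163.166.184
  149.163.166.152/29 (149.163.166.152 - 149.163.166.159) does not contain 149.163.166.184
  149.163.134.0/23 (149.163.134.0 - 149.163.135.255) does not contain 149.163.166.184
  149.163.164.0/23 (149.163.164.0 - 149.163.165.255) does not contain 149.163.166.184
  145.163.166.0/23 (145.163.166.0 - 145.163.167.255) does not contain 149.163.166.184
  149.163.224.0/21 (149.163.224.0 - 149.163.231.255) does not contain 149.163.166.184
  149.163.168.0/21 (149.163.168.0 - 149.163.175.255) does not contain 149.163.166.184
  149.163.176.0/20 (149.163.176.0 - 149.163.191.255) does not contain 149.163.166.184
  149.171.0.0/16 (149.171.0.0 - 149.171.255.255) does not contain 149.163.166.184
Longest matching prefix is /14 -> next hop Router Q.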